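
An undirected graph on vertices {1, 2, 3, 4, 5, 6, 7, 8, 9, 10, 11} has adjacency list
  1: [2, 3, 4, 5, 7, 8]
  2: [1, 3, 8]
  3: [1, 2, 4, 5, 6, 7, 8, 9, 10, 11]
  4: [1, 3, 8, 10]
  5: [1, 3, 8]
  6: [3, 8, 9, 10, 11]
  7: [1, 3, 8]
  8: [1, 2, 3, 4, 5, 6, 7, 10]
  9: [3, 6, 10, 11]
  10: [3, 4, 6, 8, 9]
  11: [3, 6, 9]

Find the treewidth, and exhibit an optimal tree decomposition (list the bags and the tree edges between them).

The largest bag has 4 vertices, giving width 3; this decomposition certifies tw(G) ≤ 3. For the lower bound, the 4 vertices {1, 2, 3, 8} are pairwise adjacent, and any tree decomposition puts a clique entirely inside one bag — forcing width ≥ 3. Combining the bounds, tw(G) = 3.

Treewidth 3.
One optimal decomposition is:
Bags: B1 = {3, 6, 8, 10}  B2 = {3, 4, 8, 10}  B3 = {3, 6, 9, 10}  B4 = {1, 3, 4, 8}  B5 = {3, 6, 9, 11}  B6 = {1, 2, 3, 8}  B7 = {1, 3, 5, 8}  B8 = {1, 3, 7, 8}
Tree: B1–B2, B1–B3, B2–B4, B3–B5, B4–B6, B4–B7, B4–B8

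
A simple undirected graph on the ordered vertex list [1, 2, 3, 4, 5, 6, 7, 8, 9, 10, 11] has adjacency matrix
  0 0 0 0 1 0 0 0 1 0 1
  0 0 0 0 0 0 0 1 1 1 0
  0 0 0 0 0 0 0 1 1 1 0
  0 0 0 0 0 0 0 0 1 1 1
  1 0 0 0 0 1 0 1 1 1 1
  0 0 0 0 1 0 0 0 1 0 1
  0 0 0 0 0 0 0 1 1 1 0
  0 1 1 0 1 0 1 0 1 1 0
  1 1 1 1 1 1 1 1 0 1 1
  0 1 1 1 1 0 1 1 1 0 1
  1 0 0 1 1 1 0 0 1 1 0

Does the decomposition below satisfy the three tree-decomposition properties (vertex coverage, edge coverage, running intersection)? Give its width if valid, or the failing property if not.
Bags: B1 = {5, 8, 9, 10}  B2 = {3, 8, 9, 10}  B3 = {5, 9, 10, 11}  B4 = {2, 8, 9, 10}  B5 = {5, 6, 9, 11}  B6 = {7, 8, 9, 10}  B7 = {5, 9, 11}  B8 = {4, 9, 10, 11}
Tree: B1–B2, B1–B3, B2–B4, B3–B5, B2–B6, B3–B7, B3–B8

A tree decomposition must satisfy three properties: every vertex lies in some bag; for every edge, both endpoints lie together in some bag; and for every vertex, the bags containing it form a connected subtree. Here vertex 1 appears in no bag, so the decomposition is invalid.

No — vertex 1 appears in no bag.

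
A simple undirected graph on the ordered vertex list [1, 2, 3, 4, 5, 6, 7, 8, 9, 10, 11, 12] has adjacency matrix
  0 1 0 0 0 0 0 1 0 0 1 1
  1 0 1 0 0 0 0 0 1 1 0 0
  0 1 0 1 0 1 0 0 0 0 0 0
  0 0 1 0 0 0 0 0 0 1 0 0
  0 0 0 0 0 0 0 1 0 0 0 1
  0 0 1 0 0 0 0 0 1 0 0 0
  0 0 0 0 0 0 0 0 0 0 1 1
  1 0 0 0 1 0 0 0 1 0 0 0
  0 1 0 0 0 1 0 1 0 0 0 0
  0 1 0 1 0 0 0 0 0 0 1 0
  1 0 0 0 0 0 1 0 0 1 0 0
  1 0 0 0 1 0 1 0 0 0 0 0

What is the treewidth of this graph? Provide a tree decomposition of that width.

Every bag has size at most 4, so the width is 4 − 1 = 3 and tw(G) ≤ 3. For the lower bound: the 4 vertex sets {3,4,6}, {10}, {2}, {1,8,9,11} are disjoint, each induces a connected subgraph, and every pair is joined by at least one edge of G. Contracting each set to a single vertex therefore yields K_{4} as a minor, and since treewidth is minor-monotone, tw(G) ≥ tw(K_{4}) = 3. Combining the bounds, tw(G) = 3.

Treewidth 3.
One optimal decomposition is:
Bags: B1 = {3, 4, 6, 10}  B2 = {2, 3, 6, 10}  B3 = {2, 6, 9, 10}  B4 = {2, 9, 10, 11}  B5 = {1, 2, 9, 11}  B6 = {1, 8, 9, 11}  B7 = {1, 7, 8, 11}  B8 = {1, 7, 8, 12}  B9 = {5, 7, 8, 12}
Tree: B1–B2, B2–B3, B3–B4, B4–B5, B5–B6, B6–B7, B7–B8, B8–B9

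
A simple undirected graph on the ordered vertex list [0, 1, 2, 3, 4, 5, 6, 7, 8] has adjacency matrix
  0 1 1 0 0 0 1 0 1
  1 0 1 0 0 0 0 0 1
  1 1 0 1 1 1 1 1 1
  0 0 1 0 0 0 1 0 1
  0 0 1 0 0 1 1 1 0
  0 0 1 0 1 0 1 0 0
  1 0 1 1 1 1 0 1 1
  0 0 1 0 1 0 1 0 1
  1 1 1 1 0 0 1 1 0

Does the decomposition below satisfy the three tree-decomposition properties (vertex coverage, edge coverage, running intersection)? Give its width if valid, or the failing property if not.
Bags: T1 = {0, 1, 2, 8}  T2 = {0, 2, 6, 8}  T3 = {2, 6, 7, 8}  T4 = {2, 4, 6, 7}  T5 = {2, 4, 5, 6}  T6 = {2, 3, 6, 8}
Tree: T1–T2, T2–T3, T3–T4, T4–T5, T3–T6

Vertex coverage: the bags together contain {0, 1, 2, 3, 4, 5, 6, 7, 8}, the full vertex set. Edge coverage: each edge of G has both endpoints in at least one bag. Running intersection: for every vertex, the bags containing it form a connected subtree. All three properties hold, so this is a valid tree decomposition of width max|bag| − 1 = 3, and hence tw(G) ≤ 3.

Yes; width 3.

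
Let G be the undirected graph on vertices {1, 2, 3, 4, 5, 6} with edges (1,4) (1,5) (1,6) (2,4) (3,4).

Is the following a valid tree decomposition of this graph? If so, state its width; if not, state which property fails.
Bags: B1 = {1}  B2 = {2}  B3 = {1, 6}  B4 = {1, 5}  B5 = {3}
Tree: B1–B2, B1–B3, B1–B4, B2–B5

No — vertex 4 appears in no bag.

A tree decomposition must satisfy three properties: every vertex lies in some bag; for every edge, both endpoints lie together in some bag; and for every vertex, the bags containing it form a connected subtree. Here vertex 4 appears in no bag, so the decomposition is invalid.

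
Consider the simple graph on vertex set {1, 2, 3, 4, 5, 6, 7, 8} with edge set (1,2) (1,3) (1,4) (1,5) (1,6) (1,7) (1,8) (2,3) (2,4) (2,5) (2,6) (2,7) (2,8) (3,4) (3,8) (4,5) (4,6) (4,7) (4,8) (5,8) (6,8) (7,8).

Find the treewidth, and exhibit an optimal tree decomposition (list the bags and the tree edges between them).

Treewidth 4.
One optimal decomposition is:
Bags: B1 = {1, 2, 4, 7, 8}  B2 = {1, 2, 4, 5, 8}  B3 = {1, 2, 4, 6, 8}  B4 = {1, 2, 3, 4, 8}
Tree: B1–B2, B2–B3, B3–B4

The largest bag has 5 vertices, giving width 4; this decomposition certifies tw(G) ≤ 4. Conversely, {1, 2, 3, 4, 8} is a clique of size 5, and the vertices of any clique must share a bag in every tree decomposition; so some bag has ≥ 5 vertices and tw(G) ≥ 4. Hence tw(G) = 4 exactly.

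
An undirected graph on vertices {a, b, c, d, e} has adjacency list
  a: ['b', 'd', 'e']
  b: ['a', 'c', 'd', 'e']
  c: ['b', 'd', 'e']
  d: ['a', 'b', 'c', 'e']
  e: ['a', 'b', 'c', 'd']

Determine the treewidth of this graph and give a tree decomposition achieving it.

Treewidth 3.
Bags: B1 = {a, b, d, e}  B2 = {b, c, d, e}
Tree: B1–B2

The largest bag has 4 vertices, giving width 3; this decomposition certifies tw(G) ≤ 3. Conversely, {b, c, d, e} is a clique of size 4, and the vertices of any clique must share a bag in every tree decomposition; so some bag has ≥ 4 vertices and tw(G) ≥ 3. The upper and lower bounds meet at 3, so that is the treewidth.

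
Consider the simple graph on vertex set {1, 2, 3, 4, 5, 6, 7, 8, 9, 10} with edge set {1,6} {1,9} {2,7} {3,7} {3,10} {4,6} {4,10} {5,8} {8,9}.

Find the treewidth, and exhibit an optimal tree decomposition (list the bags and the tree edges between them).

Treewidth 1.
One optimal decomposition is:
Bags: B1 = {2, 7}  B2 = {3, 7}  B3 = {3, 10}  B4 = {4, 10}  B5 = {4, 6}  B6 = {1, 6}  B7 = {1, 9}  B8 = {8, 9}  B9 = {5, 8}
Tree: B1–B2, B2–B3, B3–B4, B4–B5, B5–B6, B6–B7, B7–B8, B8–B9

The largest bag has 2 vertices, giving width 1; this decomposition certifies tw(G) ≤ 1. Any graph with an edge has treewidth ≥ 1, and G has the edge 2–7. Hence tw(G) = 1 exactly.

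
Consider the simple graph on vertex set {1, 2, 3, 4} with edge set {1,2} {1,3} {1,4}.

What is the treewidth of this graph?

1

A width-1 tree decomposition is:
Bags: B1 = {1, 2}  B2 = {1, 3}  B3 = {1, 4}
Tree: B1–B2, B2–B3
Each bag holds 2 vertices, so the decomposition has width 1, which upper-bounds the treewidth. Since G has at least one edge (e.g. 2–1), it is not an edgeless graph, so tw(G) ≥ 1. Combining the bounds, tw(G) = 1.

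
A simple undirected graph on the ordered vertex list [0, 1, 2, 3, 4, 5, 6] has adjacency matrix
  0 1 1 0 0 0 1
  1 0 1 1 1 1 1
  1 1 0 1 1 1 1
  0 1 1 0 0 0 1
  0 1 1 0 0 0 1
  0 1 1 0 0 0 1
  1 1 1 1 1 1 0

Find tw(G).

3

A width-3 tree decomposition is:
Bags: B1 = {0, 1, 2, 6}  B2 = {1, 2, 4, 6}  B3 = {1, 2, 5, 6}  B4 = {1, 2, 3, 6}
Tree: B1–B2, B2–B3, B3–B4
Every bag has size at most 4, so the width is 4 − 1 = 3 and tw(G) ≤ 3. For the lower bound, the 4 vertices {0, 1, 2, 6} are pairwise adjacent, and any tree decomposition puts a clique entirely inside one bag — forcing width ≥ 3. Hence tw(G) = 3 exactly.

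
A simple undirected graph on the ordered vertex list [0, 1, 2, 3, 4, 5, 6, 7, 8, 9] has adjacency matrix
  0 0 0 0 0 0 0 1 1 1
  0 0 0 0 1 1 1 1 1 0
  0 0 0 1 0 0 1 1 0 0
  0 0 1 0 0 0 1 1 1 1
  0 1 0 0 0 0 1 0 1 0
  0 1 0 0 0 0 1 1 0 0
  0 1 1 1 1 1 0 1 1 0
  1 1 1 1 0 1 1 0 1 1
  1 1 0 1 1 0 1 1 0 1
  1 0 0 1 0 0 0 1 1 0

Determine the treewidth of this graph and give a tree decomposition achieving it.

Treewidth 3.
One such decomposition:
Bags: B1 = {1, 6, 7, 8}  B2 = {1, 5, 6, 7}  B3 = {1, 4, 6, 8}  B4 = {3, 6, 7, 8}  B5 = {2, 3, 6, 7}  B6 = {3, 7, 8, 9}  B7 = {0, 7, 8, 9}
Tree: B1–B2, B1–B3, B1–B4, B4–B5, B4–B6, B6–B7

The largest bag has 4 vertices, giving width 3; this decomposition certifies tw(G) ≤ 3. Conversely, {1, 4, 6, 8} is a clique of size 4, and the vertices of any clique must share a bag in every tree decomposition; so some bag has ≥ 4 vertices and tw(G) ≥ 3. Hence tw(G) = 3 exactly.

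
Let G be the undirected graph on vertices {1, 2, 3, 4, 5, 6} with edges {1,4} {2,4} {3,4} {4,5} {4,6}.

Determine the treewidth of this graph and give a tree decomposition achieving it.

Treewidth 1.
One optimal decomposition is:
Bags: B1 = {4, 5}  B2 = {1, 4}  B3 = {3, 4}  B4 = {2, 4}  B5 = {4, 6}
Tree: B1–B2, B1–B3, B3–B4, B2–B5

Each bag holds 2 vertices, so the decomposition has width 1, which upper-bounds the treewidth. Any graph with an edge has treewidth ≥ 1, and G has the edge 4–5. The upper and lower bounds meet at 1, so that is the treewidth.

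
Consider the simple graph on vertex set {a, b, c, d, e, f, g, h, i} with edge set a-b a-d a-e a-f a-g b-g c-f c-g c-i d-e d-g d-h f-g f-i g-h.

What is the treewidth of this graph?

2

A width-2 tree decomposition is:
Bags: B1 = {a, f, g}  B2 = {a, b, g}  B3 = {c, f, g}  B4 = {a, d, g}  B5 = {d, g, h}  B6 = {a, d, e}  B7 = {c, f, i}
Tree: B1–B2, B1–B3, B2–B4, B4–B5, B4–B6, B3–B7
Each bag holds 3 vertices, so the decomposition has width 2, which upper-bounds the treewidth. For the lower bound, the 3 vertices {d, g, h} are pairwise adjacent, and any tree decomposition puts a clique entirely inside one bag — forcing width ≥ 2. Therefore the treewidth is 2.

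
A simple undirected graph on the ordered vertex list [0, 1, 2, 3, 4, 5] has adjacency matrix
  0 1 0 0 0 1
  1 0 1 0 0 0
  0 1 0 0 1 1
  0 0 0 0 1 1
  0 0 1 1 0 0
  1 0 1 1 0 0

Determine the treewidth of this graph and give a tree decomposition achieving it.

Treewidth 2.
One optimal decomposition is:
Bags: B1 = {2, 3, 4}  B2 = {2, 3, 5}  B3 = {1, 2, 5}  B4 = {0, 1, 5}
Tree: B1–B2, B2–B3, B3–B4

Each bag holds 3 vertices, so the decomposition has width 2, which upper-bounds the treewidth. The edges 4–3–5–2–4 form a cycle, so G is not a tree and its treewidth is at least 2. Hence tw(G) = 2 exactly.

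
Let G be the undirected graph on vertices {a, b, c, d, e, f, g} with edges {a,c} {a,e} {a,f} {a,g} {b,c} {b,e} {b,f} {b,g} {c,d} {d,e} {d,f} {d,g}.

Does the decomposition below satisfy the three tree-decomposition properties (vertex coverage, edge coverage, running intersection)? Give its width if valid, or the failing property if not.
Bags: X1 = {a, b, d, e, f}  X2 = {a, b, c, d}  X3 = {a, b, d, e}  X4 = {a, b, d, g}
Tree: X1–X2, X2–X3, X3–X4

A tree decomposition must satisfy three properties: every vertex lies in some bag; for every edge, both endpoints lie together in some bag; and for every vertex, the bags containing it form a connected subtree. Here bags containing vertex e are not connected in the tree, so the decomposition is invalid.

No — bags containing vertex e are not connected in the tree.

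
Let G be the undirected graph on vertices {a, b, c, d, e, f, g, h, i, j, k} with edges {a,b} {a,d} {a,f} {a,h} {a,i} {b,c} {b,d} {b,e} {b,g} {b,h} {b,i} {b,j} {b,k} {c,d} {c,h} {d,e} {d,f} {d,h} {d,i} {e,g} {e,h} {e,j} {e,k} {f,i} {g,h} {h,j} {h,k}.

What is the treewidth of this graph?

3

A width-3 tree decomposition is:
Bags: B1 = {b, d, e, h}  B2 = {a, b, d, h}  B3 = {a, b, d, i}  B4 = {b, e, g, h}  B5 = {b, c, d, h}  B6 = {a, d, f, i}  B7 = {b, e, h, k}  B8 = {b, e, h, j}
Tree: B1–B2, B2–B3, B1–B4, B2–B5, B3–B6, B4–B7, B4–B8
Every bag has size at most 4, so the width is 4 − 1 = 3 and tw(G) ≤ 3. Conversely, {a, d, f, i} is a clique of size 4, and the vertices of any clique must share a bag in every tree decomposition; so some bag has ≥ 4 vertices and tw(G) ≥ 3. Hence tw(G) = 3 exactly.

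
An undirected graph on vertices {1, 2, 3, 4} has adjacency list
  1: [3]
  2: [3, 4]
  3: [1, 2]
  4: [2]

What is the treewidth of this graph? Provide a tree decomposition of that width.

Treewidth 1.
One optimal decomposition is:
Bags: B1 = {1, 3}  B2 = {2, 3}  B3 = {2, 4}
Tree: B1–B2, B2–B3

Each bag holds 2 vertices, so the decomposition has width 1, which upper-bounds the treewidth. Any graph with an edge has treewidth ≥ 1, and G has the edge 3–1. Hence tw(G) = 1 exactly.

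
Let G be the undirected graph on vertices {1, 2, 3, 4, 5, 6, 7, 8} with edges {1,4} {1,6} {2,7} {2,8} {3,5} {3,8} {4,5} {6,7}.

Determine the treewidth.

2

A width-2 tree decomposition is:
Bags: B1 = {1, 6, 7}  B2 = {1, 2, 7}  B3 = {1, 2, 8}  B4 = {1, 3, 8}  B5 = {1, 3, 5}  B6 = {1, 4, 5}
Tree: B1–B2, B2–B3, B3–B4, B4–B5, B5–B6
The largest bag has 3 vertices, giving width 2; this decomposition certifies tw(G) ≤ 2. The edges 1–6–7–2–8–3–5–4–1 form a cycle, so G is not a tree and its treewidth is at least 2. Therefore the treewidth is 2.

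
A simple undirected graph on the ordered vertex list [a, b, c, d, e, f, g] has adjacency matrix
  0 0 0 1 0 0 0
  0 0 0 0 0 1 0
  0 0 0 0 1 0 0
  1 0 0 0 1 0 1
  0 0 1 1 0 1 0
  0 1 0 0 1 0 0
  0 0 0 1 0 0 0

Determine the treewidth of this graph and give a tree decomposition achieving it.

The largest bag has 2 vertices, giving width 1; this decomposition certifies tw(G) ≤ 1. Since G has at least one edge (e.g. e–d), it is not an edgeless graph, so tw(G) ≥ 1. The upper and lower bounds meet at 1, so that is the treewidth.

Treewidth 1.
One such decomposition:
Bags: B1 = {d, e}  B2 = {c, e}  B3 = {e, f}  B4 = {d, g}  B5 = {b, f}  B6 = {a, d}
Tree: B1–B2, B1–B3, B1–B4, B3–B5, B1–B6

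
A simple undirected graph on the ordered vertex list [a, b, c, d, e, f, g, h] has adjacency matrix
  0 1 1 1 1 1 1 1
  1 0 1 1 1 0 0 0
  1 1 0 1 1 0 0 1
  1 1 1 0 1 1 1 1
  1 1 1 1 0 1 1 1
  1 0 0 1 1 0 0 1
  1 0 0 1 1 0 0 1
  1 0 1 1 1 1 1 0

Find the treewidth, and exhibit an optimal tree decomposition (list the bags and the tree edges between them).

Each bag holds 5 vertices, so the decomposition has width 4, which upper-bounds the treewidth. On the other hand G contains the 5-clique {a, d, e, g, h}. A clique must lie in a single bag of any decomposition, so no decomposition can have width below 4. Combining the bounds, tw(G) = 4.

Treewidth 4.
One such decomposition:
Bags: B1 = {a, b, c, d, e}  B2 = {a, c, d, e, h}  B3 = {a, d, e, f, h}  B4 = {a, d, e, g, h}
Tree: B1–B2, B2–B3, B2–B4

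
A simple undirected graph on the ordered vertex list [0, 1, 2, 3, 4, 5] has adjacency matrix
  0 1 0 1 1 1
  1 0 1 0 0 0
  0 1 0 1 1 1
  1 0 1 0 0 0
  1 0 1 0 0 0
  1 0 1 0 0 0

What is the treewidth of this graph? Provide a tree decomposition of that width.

Treewidth 2.
One optimal decomposition is:
Bags: B1 = {0, 2, 3}  B2 = {0, 2, 4}  B3 = {0, 1, 2}  B4 = {0, 2, 5}
Tree: B1–B2, B2–B3, B3–B4

Each bag holds 3 vertices, so the decomposition has width 2, which upper-bounds the treewidth. For the lower bound, G contains the cycle 0–3–2–4–0, so G is not a forest; only forests have treewidth ≤ 1, hence tw(G) ≥ 2. Therefore the treewidth is 2.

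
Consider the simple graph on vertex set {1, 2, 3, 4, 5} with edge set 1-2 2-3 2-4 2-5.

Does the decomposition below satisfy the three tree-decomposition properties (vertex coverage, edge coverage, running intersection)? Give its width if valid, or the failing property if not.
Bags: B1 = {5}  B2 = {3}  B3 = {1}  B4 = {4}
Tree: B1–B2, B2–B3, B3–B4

No — vertex 2 appears in no bag.

A tree decomposition must satisfy three properties: every vertex lies in some bag; for every edge, both endpoints lie together in some bag; and for every vertex, the bags containing it form a connected subtree. Here vertex 2 appears in no bag, so the decomposition is invalid.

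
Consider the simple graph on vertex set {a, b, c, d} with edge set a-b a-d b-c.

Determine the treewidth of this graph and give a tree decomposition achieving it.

Treewidth 1.
One optimal decomposition is:
Bags: B1 = {a, d}  B2 = {a, b}  B3 = {b, c}
Tree: B1–B2, B2–B3

Every bag has size at most 2, so the width is 2 − 1 = 1 and tw(G) ≤ 1. Any graph with an edge has treewidth ≥ 1, and G has the edge d–a. Combining the bounds, tw(G) = 1.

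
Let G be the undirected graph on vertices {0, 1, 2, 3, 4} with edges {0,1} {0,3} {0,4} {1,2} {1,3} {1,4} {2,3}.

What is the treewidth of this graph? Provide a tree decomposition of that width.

Treewidth 2.
One such decomposition:
Bags: B1 = {0, 1, 3}  B2 = {1, 2, 3}  B3 = {0, 1, 4}
Tree: B1–B2, B1–B3

Every bag has size at most 3, so the width is 3 − 1 = 2 and tw(G) ≤ 2. For the lower bound, the 3 vertices {0, 1, 3} are pairwise adjacent, and any tree decomposition puts a clique entirely inside one bag — forcing width ≥ 2. Therefore the treewidth is 2.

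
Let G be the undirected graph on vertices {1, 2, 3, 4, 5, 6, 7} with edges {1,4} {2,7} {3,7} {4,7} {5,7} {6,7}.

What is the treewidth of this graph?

A width-1 tree decomposition is:
Bags: B1 = {4, 7}  B2 = {2, 7}  B3 = {3, 7}  B4 = {5, 7}  B5 = {1, 4}  B6 = {6, 7}
Tree: B1–B2, B2–B3, B2–B4, B1–B5, B3–B6
Each bag holds 2 vertices, so the decomposition has width 1, which upper-bounds the treewidth. Any graph with an edge has treewidth ≥ 1, and G has the edge 4–7. Therefore the treewidth is 1.

1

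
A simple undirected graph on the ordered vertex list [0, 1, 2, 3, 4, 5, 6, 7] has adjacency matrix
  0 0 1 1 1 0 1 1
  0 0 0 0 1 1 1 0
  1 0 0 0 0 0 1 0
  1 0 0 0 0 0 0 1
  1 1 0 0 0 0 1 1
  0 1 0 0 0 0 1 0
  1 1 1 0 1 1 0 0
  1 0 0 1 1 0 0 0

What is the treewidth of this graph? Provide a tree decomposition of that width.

Treewidth 2.
One such decomposition:
Bags: B1 = {1, 4, 6}  B2 = {0, 4, 6}  B3 = {1, 5, 6}  B4 = {0, 4, 7}  B5 = {0, 3, 7}  B6 = {0, 2, 6}
Tree: B1–B2, B1–B3, B2–B4, B4–B5, B2–B6

Each bag holds 3 vertices, so the decomposition has width 2, which upper-bounds the treewidth. Conversely, {0, 2, 6} is a clique of size 3, and the vertices of any clique must share a bag in every tree decomposition; so some bag has ≥ 3 vertices and tw(G) ≥ 2. Therefore the treewidth is 2.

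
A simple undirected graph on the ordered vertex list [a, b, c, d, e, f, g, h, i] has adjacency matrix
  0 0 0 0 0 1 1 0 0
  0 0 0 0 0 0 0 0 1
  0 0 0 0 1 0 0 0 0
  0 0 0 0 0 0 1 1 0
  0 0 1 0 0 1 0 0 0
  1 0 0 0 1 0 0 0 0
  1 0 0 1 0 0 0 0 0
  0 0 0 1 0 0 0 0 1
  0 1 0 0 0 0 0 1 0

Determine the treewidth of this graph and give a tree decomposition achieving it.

Treewidth 1.
One optimal decomposition is:
Bags: B1 = {b, i}  B2 = {h, i}  B3 = {d, h}  B4 = {d, g}  B5 = {a, g}  B6 = {a, f}  B7 = {e, f}  B8 = {c, e}
Tree: B1–B2, B2–B3, B3–B4, B4–B5, B5–B6, B6–B7, B7–B8

The largest bag has 2 vertices, giving width 1; this decomposition certifies tw(G) ≤ 1. G has an edge, so its treewidth is at least 1. Therefore the treewidth is 1.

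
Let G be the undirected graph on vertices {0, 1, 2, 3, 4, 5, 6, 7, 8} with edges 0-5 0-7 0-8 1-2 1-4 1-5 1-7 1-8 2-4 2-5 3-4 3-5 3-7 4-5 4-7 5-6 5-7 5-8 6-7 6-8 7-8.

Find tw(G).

A width-3 tree decomposition is:
Bags: B1 = {1, 4, 5, 7}  B2 = {1, 5, 7, 8}  B3 = {0, 5, 7, 8}  B4 = {1, 2, 4, 5}  B5 = {3, 4, 5, 7}  B6 = {5, 6, 7, 8}
Tree: B1–B2, B2–B3, B1–B4, B1–B5, B3–B6
Each bag holds 4 vertices, so the decomposition has width 3, which upper-bounds the treewidth. For the lower bound, the 4 vertices {1, 2, 4, 5} are pairwise adjacent, and any tree decomposition puts a clique entirely inside one bag — forcing width ≥ 3. Hence tw(G) = 3 exactly.

3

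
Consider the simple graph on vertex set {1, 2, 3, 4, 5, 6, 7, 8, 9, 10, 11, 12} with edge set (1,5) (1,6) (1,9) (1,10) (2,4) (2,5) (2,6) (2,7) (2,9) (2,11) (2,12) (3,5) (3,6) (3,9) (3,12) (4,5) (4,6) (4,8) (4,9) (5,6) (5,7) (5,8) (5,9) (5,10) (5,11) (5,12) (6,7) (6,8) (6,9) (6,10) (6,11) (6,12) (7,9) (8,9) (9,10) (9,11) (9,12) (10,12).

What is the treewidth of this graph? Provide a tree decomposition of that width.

Treewidth 4.
One optimal decomposition is:
Bags: B1 = {2, 5, 6, 9, 12}  B2 = {5, 6, 9, 10, 12}  B3 = {2, 4, 5, 6, 9}  B4 = {2, 5, 6, 7, 9}  B5 = {4, 5, 6, 8, 9}  B6 = {1, 5, 6, 9, 10}  B7 = {2, 5, 6, 9, 11}  B8 = {3, 5, 6, 9, 12}
Tree: B1–B2, B1–B3, B1–B4, B3–B5, B2–B6, B3–B7, B1–B8

Every bag has size at most 5, so the width is 5 − 1 = 4 and tw(G) ≤ 4. On the other hand G contains the 5-clique {1, 5, 6, 9, 10}. A clique must lie in a single bag of any decomposition, so no decomposition can have width below 4. The upper and lower bounds meet at 4, so that is the treewidth.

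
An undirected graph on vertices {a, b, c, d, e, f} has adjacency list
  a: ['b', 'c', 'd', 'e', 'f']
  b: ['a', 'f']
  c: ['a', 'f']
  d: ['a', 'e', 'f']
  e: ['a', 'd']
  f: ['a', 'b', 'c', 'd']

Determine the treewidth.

2

A width-2 tree decomposition is:
Bags: B1 = {a, d, f}  B2 = {a, c, f}  B3 = {a, b, f}  B4 = {a, d, e}
Tree: B1–B2, B2–B3, B1–B4
Each bag holds 3 vertices, so the decomposition has width 2, which upper-bounds the treewidth. For the lower bound, the 3 vertices {a, d, e} are pairwise adjacent, and any tree decomposition puts a clique entirely inside one bag — forcing width ≥ 2. The upper and lower bounds meet at 2, so that is the treewidth.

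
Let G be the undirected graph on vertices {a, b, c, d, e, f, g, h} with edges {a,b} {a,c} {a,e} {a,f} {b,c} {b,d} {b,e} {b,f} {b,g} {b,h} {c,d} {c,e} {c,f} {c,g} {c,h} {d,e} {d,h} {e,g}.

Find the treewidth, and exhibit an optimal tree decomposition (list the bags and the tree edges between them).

The largest bag has 4 vertices, giving width 3; this decomposition certifies tw(G) ≤ 3. Conversely, {b, c, d, e} is a clique of size 4, and the vertices of any clique must share a bag in every tree decomposition; so some bag has ≥ 4 vertices and tw(G) ≥ 3. Hence tw(G) = 3 exactly.

Treewidth 3.
One such decomposition:
Bags: B1 = {a, b, c, e}  B2 = {b, c, d, e}  B3 = {b, c, e, g}  B4 = {a, b, c, f}  B5 = {b, c, d, h}
Tree: B1–B2, B2–B3, B1–B4, B2–B5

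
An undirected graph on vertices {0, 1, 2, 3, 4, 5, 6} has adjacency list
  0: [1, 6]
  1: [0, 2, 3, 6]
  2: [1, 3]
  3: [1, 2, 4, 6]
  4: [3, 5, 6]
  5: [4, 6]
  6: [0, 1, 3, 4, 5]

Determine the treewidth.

2

A width-2 tree decomposition is:
Bags: B1 = {1, 3, 6}  B2 = {3, 4, 6}  B3 = {0, 1, 6}  B4 = {1, 2, 3}  B5 = {4, 5, 6}
Tree: B1–B2, B1–B3, B1–B4, B2–B5
Every bag has size at most 3, so the width is 3 − 1 = 2 and tw(G) ≤ 2. On the other hand G contains the 3-clique {1, 2, 3}. A clique must lie in a single bag of any decomposition, so no decomposition can have width below 2. Therefore the treewidth is 2.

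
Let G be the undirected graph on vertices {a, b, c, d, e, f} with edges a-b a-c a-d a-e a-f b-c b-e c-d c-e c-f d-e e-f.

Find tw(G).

3

A width-3 tree decomposition is:
Bags: B1 = {a, c, e, f}  B2 = {a, b, c, e}  B3 = {a, c, d, e}
Tree: B1–B2, B2–B3
The largest bag has 4 vertices, giving width 3; this decomposition certifies tw(G) ≤ 3. On the other hand G contains the 4-clique {a, c, d, e}. A clique must lie in a single bag of any decomposition, so no decomposition can have width below 3. The upper and lower bounds meet at 3, so that is the treewidth.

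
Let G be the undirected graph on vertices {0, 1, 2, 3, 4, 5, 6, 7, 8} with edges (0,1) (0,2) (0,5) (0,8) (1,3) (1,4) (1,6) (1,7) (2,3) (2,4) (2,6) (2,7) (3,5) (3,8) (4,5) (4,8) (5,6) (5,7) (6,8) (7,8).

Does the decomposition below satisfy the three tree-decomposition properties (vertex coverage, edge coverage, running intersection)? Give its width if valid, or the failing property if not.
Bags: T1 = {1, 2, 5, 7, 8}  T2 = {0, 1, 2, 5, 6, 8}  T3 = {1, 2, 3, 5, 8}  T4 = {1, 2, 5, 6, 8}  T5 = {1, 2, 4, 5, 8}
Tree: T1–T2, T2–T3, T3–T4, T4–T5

A tree decomposition must satisfy three properties: every vertex lies in some bag; for every edge, both endpoints lie together in some bag; and for every vertex, the bags containing it form a connected subtree. Here bags containing vertex 6 are not connected in the tree, so the decomposition is invalid.

No — bags containing vertex 6 are not connected in the tree.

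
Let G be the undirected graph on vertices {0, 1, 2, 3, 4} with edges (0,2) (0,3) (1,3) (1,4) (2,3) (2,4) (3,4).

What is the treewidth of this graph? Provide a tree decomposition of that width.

Treewidth 2.
Bags: B1 = {0, 2, 3}  B2 = {2, 3, 4}  B3 = {1, 3, 4}
Tree: B1–B2, B2–B3

The largest bag has 3 vertices, giving width 2; this decomposition certifies tw(G) ≤ 2. Conversely, {1, 3, 4} is a clique of size 3, and the vertices of any clique must share a bag in every tree decomposition; so some bag has ≥ 3 vertices and tw(G) ≥ 2. Therefore the treewidth is 2.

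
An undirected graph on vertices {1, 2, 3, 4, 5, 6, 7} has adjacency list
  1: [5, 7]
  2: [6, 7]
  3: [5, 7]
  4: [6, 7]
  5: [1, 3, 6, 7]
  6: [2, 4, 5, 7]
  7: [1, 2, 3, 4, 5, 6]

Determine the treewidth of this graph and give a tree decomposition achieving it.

Treewidth 2.
One such decomposition:
Bags: B1 = {4, 6, 7}  B2 = {2, 6, 7}  B3 = {5, 6, 7}  B4 = {3, 5, 7}  B5 = {1, 5, 7}
Tree: B1–B2, B2–B3, B3–B4, B3–B5

The largest bag has 3 vertices, giving width 2; this decomposition certifies tw(G) ≤ 2. Conversely, {2, 6, 7} is a clique of size 3, and the vertices of any clique must share a bag in every tree decomposition; so some bag has ≥ 3 vertices and tw(G) ≥ 2. Combining the bounds, tw(G) = 2.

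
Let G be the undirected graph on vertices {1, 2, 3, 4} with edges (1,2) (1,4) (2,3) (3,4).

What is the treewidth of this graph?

2

A width-2 tree decomposition is:
Bags: B1 = {1, 3, 4}  B2 = {1, 2, 3}
Tree: B1–B2
The largest bag has 3 vertices, giving width 2; this decomposition certifies tw(G) ≤ 2. The edges 3–4–1–2–3 form a cycle, so G is not a tree and its treewidth is at least 2. Hence tw(G) = 2 exactly.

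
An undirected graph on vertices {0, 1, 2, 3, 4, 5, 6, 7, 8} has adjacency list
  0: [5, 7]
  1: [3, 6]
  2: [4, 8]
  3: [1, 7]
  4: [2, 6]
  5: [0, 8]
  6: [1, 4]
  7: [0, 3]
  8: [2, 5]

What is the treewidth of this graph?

2

A width-2 tree decomposition is:
Bags: B1 = {0, 3, 7}  B2 = {0, 1, 3}  B3 = {0, 1, 6}  B4 = {0, 4, 6}  B5 = {0, 2, 4}  B6 = {0, 2, 8}  B7 = {0, 5, 8}
Tree: B1–B2, B2–B3, B3–B4, B4–B5, B5–B6, B6–B7
The largest bag has 3 vertices, giving width 2; this decomposition certifies tw(G) ≤ 2. The edges 0–7–3–1–6–4–2–8–5–0 form a cycle, so G is not a tree and its treewidth is at least 2. Therefore the treewidth is 2.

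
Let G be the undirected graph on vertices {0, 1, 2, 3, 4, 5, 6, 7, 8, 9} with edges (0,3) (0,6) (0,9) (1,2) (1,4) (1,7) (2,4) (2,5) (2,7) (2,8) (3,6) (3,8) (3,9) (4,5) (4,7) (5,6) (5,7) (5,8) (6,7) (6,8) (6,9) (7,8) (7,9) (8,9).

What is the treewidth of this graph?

A width-3 tree decomposition is:
Bags: B1 = {2, 5, 7, 8}  B2 = {2, 4, 5, 7}  B3 = {5, 6, 7, 8}  B4 = {6, 7, 8, 9}  B5 = {1, 2, 4, 7}  B6 = {3, 6, 8, 9}  B7 = {0, 3, 6, 9}
Tree: B1–B2, B1–B3, B3–B4, B2–B5, B4–B6, B6–B7
Every bag has size at most 4, so the width is 4 − 1 = 3 and tw(G) ≤ 3. For the lower bound, the 4 vertices {0, 3, 6, 9} are pairwise adjacent, and any tree decomposition puts a clique entirely inside one bag — forcing width ≥ 3. Hence tw(G) = 3 exactly.

3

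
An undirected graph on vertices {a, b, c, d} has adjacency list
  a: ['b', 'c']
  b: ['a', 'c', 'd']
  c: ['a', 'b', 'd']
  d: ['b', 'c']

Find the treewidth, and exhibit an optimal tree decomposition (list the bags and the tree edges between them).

The largest bag has 3 vertices, giving width 2; this decomposition certifies tw(G) ≤ 2. Conversely, {b, c, d} is a clique of size 3, and the vertices of any clique must share a bag in every tree decomposition; so some bag has ≥ 3 vertices and tw(G) ≥ 2. Hence tw(G) = 2 exactly.

Treewidth 2.
Bags: B1 = {b, c, d}  B2 = {a, b, c}
Tree: B1–B2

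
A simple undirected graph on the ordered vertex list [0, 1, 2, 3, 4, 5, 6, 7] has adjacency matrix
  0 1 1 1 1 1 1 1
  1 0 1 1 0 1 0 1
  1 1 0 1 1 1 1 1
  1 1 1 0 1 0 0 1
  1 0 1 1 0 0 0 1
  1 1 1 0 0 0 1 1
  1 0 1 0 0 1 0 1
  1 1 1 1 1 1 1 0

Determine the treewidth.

4

A width-4 tree decomposition is:
Bags: B1 = {0, 1, 2, 3, 7}  B2 = {0, 1, 2, 5, 7}  B3 = {0, 2, 5, 6, 7}  B4 = {0, 2, 3, 4, 7}
Tree: B1–B2, B2–B3, B1–B4
The largest bag has 5 vertices, giving width 4; this decomposition certifies tw(G) ≤ 4. For the lower bound, the 5 vertices {0, 1, 2, 3, 7} are pairwise adjacent, and any tree decomposition puts a clique entirely inside one bag — forcing width ≥ 4. Hence tw(G) = 4 exactly.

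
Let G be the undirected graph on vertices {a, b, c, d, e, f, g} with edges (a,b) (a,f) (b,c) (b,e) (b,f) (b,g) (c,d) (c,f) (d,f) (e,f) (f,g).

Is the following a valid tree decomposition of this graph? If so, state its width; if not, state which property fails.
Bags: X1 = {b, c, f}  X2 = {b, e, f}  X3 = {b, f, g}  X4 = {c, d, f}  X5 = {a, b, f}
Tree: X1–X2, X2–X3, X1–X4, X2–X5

Vertex coverage: the bags together contain {a, b, c, d, e, f, g}, the full vertex set. Edge coverage: each edge of G has both endpoints in at least one bag. Running intersection: for every vertex, the bags containing it form a connected subtree. All three properties hold, so this is a valid tree decomposition of width max|bag| − 1 = 2, and hence tw(G) ≤ 2.

Yes; width 2.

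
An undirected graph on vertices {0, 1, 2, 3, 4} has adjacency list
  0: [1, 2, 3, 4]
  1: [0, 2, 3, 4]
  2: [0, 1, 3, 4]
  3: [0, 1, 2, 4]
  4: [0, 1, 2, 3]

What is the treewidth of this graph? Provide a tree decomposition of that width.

Treewidth 4.
Bags: B1 = {0, 1, 2, 3, 4}
Tree: (single bag)

A single bag containing all 5 vertices is trivially a valid decomposition of width 4. On the other hand G contains the 5-clique {0, 1, 2, 3, 4}. A clique must lie in a single bag of any decomposition, so no decomposition can have width below 4. Therefore the treewidth is 4.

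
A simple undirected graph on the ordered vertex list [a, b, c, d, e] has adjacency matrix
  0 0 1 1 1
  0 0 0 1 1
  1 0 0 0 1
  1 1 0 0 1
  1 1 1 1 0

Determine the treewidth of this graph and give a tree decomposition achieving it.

Treewidth 2.
One such decomposition:
Bags: B1 = {a, c, e}  B2 = {a, d, e}  B3 = {b, d, e}
Tree: B1–B2, B2–B3

Every bag has size at most 3, so the width is 3 − 1 = 2 and tw(G) ≤ 2. Conversely, {a, d, e} is a clique of size 3, and the vertices of any clique must share a bag in every tree decomposition; so some bag has ≥ 3 vertices and tw(G) ≥ 2. Hence tw(G) = 2 exactly.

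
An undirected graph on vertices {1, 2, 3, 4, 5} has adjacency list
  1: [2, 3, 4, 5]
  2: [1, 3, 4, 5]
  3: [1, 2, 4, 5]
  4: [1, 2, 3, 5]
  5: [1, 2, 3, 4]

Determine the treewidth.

A width-4 tree decomposition is:
Bags: B1 = {1, 2, 3, 4, 5}
Tree: (single bag)
With just one bag of size 5, the width is 5 − 1 = 4, so tw(G) ≤ 4. Conversely, {1, 2, 3, 4, 5} is a clique of size 5, and the vertices of any clique must share a bag in every tree decomposition; so some bag has ≥ 5 vertices and tw(G) ≥ 4. Therefore the treewidth is 4.

4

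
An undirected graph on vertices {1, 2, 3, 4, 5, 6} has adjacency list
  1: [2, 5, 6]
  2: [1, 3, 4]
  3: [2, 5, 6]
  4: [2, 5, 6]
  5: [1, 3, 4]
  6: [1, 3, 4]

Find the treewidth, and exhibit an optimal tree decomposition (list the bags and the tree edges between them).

Treewidth 3.
Bags: B1 = {2, 4, 5, 6}  B2 = {1, 2, 5, 6}  B3 = {2, 3, 5, 6}
Tree: B1–B2, B2–B3

Every bag has size at most 4, so the width is 4 − 1 = 3 and tw(G) ≤ 3. For the lower bound: the 4 vertex sets {4,6}, {1,5}, {2}, {3} are disjoint, each induces a connected subgraph, and every pair is joined by at least one edge of G. Contracting each set to a single vertex therefore yields K_{4} as a minor, and since treewidth is minor-monotone, tw(G) ≥ tw(K_{4}) = 3. The upper and lower bounds meet at 3, so that is the treewidth.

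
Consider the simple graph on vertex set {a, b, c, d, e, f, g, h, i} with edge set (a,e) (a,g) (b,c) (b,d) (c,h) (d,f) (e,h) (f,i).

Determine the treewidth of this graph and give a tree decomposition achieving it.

Treewidth 1.
One such decomposition:
Bags: B1 = {a, g}  B2 = {a, e}  B3 = {e, h}  B4 = {c, h}  B5 = {b, c}  B6 = {b, d}  B7 = {d, f}  B8 = {f, i}
Tree: B1–B2, B2–B3, B3–B4, B4–B5, B5–B6, B6–B7, B7–B8

Each bag holds 2 vertices, so the decomposition has width 1, which upper-bounds the treewidth. Any graph with an edge has treewidth ≥ 1, and G has the edge g–a. Hence tw(G) = 1 exactly.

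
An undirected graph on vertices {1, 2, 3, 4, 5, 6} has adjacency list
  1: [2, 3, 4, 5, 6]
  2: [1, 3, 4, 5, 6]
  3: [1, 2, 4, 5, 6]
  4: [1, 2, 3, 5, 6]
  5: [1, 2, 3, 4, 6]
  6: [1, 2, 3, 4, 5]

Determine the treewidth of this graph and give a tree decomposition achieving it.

Treewidth 5.
One such decomposition:
Bags: B1 = {1, 2, 3, 4, 5, 6}
Tree: (single bag)

With just one bag of size 6, the width is 6 − 1 = 5, so tw(G) ≤ 5. Conversely, {1, 2, 3, 4, 5, 6} is a clique of size 6, and the vertices of any clique must share a bag in every tree decomposition; so some bag has ≥ 6 vertices and tw(G) ≥ 5. Therefore the treewidth is 5.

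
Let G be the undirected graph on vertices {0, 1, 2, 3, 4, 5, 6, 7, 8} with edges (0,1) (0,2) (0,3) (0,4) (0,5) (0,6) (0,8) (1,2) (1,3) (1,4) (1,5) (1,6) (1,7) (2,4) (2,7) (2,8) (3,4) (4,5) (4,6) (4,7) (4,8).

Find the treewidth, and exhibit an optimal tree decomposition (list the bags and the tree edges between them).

The largest bag has 4 vertices, giving width 3; this decomposition certifies tw(G) ≤ 3. Conversely, {0, 2, 4, 8} is a clique of size 4, and the vertices of any clique must share a bag in every tree decomposition; so some bag has ≥ 4 vertices and tw(G) ≥ 3. The upper and lower bounds meet at 3, so that is the treewidth.

Treewidth 3.
One optimal decomposition is:
Bags: B1 = {0, 1, 2, 4}  B2 = {0, 1, 4, 5}  B3 = {0, 1, 4, 6}  B4 = {0, 1, 3, 4}  B5 = {0, 2, 4, 8}  B6 = {1, 2, 4, 7}
Tree: B1–B2, B2–B3, B1–B4, B1–B5, B1–B6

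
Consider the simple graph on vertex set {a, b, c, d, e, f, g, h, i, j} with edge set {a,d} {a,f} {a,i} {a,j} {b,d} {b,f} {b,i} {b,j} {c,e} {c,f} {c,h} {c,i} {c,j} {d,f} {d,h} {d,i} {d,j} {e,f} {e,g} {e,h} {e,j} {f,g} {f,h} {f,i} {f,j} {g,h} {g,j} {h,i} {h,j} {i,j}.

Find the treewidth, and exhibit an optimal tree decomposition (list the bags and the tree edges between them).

Every bag has size at most 5, so the width is 5 − 1 = 4 and tw(G) ≤ 4. Conversely, {e, f, g, h, j} is a clique of size 5, and the vertices of any clique must share a bag in every tree decomposition; so some bag has ≥ 5 vertices and tw(G) ≥ 4. Therefore the treewidth is 4.

Treewidth 4.
One optimal decomposition is:
Bags: B1 = {b, d, f, i, j}  B2 = {d, f, h, i, j}  B3 = {a, d, f, i, j}  B4 = {c, f, h, i, j}  B5 = {c, e, f, h, j}  B6 = {e, f, g, h, j}
Tree: B1–B2, B2–B3, B2–B4, B4–B5, B5–B6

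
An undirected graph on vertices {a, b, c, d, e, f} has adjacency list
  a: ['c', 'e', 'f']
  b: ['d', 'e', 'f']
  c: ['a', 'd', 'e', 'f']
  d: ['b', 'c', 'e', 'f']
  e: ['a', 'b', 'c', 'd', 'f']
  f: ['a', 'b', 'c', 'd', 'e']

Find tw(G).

3

A width-3 tree decomposition is:
Bags: B1 = {c, d, e, f}  B2 = {b, d, e, f}  B3 = {a, c, e, f}
Tree: B1–B2, B1–B3
Each bag holds 4 vertices, so the decomposition has width 3, which upper-bounds the treewidth. On the other hand G contains the 4-clique {c, d, e, f}. A clique must lie in a single bag of any decomposition, so no decomposition can have width below 3. The upper and lower bounds meet at 3, so that is the treewidth.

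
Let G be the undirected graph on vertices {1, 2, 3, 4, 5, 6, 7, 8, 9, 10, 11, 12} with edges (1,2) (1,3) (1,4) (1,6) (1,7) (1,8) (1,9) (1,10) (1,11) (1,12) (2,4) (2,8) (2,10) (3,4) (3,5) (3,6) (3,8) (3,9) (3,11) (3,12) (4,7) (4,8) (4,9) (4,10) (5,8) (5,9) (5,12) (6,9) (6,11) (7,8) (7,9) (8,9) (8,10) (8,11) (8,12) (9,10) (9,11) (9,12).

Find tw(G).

A width-4 tree decomposition is:
Bags: B1 = {1, 3, 4, 8, 9}  B2 = {1, 4, 8, 9, 10}  B3 = {1, 3, 8, 9, 12}  B4 = {1, 4, 7, 8, 9}  B5 = {1, 3, 8, 9, 11}  B6 = {1, 3, 6, 9, 11}  B7 = {1, 2, 4, 8, 10}  B8 = {3, 5, 8, 9, 12}
Tree: B1–B2, B1–B3, B2–B4, B3–B5, B5–B6, B2–B7, B3–B8
The largest bag has 5 vertices, giving width 4; this decomposition certifies tw(G) ≤ 4. For the lower bound, the 5 vertices {1, 4, 8, 9, 10} are pairwise adjacent, and any tree decomposition puts a clique entirely inside one bag — forcing width ≥ 4. Therefore the treewidth is 4.

4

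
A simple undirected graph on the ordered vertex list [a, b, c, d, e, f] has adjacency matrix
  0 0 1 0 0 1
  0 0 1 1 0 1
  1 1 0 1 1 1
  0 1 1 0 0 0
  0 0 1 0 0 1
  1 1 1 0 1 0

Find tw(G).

A width-2 tree decomposition is:
Bags: B1 = {c, e, f}  B2 = {b, c, f}  B3 = {a, c, f}  B4 = {b, c, d}
Tree: B1–B2, B2–B3, B2–B4
Every bag has size at most 3, so the width is 3 − 1 = 2 and tw(G) ≤ 2. On the other hand G contains the 3-clique {b, c, d}. A clique must lie in a single bag of any decomposition, so no decomposition can have width below 2. Combining the bounds, tw(G) = 2.

2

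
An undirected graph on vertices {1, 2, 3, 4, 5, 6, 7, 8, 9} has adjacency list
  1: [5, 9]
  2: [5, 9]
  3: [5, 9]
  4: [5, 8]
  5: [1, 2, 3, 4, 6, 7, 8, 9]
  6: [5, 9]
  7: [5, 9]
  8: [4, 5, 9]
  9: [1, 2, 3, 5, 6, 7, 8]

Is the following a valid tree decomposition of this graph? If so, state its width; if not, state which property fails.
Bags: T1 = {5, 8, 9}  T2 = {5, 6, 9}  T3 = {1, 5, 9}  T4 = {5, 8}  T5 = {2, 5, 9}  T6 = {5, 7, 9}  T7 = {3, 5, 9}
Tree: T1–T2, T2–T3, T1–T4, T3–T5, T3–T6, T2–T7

No — vertex 4 appears in no bag.

A tree decomposition must satisfy three properties: every vertex lies in some bag; for every edge, both endpoints lie together in some bag; and for every vertex, the bags containing it form a connected subtree. Here vertex 4 appears in no bag, so the decomposition is invalid.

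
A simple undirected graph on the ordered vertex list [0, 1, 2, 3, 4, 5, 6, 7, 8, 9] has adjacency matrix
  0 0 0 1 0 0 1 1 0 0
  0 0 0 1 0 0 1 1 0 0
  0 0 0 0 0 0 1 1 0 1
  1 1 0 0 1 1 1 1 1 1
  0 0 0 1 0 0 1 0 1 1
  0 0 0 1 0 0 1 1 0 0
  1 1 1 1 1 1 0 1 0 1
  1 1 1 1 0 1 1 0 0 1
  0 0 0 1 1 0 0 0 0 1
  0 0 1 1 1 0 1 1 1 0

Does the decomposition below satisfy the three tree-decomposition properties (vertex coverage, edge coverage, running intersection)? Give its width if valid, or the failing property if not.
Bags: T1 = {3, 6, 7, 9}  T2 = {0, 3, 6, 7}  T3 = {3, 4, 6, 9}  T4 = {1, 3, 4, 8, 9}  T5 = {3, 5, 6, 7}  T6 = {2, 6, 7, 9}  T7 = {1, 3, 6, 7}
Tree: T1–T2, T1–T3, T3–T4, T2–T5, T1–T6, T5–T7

No — bags containing vertex 1 are not connected in the tree.

A tree decomposition must satisfy three properties: every vertex lies in some bag; for every edge, both endpoints lie together in some bag; and for every vertex, the bags containing it form a connected subtree. Here bags containing vertex 1 are not connected in the tree, so the decomposition is invalid.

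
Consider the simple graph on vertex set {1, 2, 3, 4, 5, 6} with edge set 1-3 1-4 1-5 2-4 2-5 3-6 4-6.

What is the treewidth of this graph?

A width-2 tree decomposition is:
Bags: B1 = {1, 3, 6}  B2 = {1, 4, 6}  B3 = {1, 4, 5}  B4 = {2, 4, 5}
Tree: B1–B2, B2–B3, B3–B4
Every bag has size at most 3, so the width is 3 − 1 = 2 and tw(G) ≤ 2. The edges 3–6–4–1–3 form a cycle, so G is not a tree and its treewidth is at least 2. Hence tw(G) = 2 exactly.

2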